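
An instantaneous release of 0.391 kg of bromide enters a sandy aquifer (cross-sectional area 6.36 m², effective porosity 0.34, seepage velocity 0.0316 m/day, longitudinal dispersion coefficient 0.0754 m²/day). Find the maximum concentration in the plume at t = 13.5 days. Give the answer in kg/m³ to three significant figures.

0.0506 kg/m³

The peak of an instantaneous 1D plume sits at x = vt; there the Gaussian factor is 1 and C_max = M/(n_e·A·√(4πDt)), where n_e·A is the pore area the mass is dissolved in.
√(4πDt) = √(4π × 0.0754 × 13.5) = 3.576 m, so C_max = 0.391/(0.34 × 6.36 × 3.576) = 0.0506 kg/m³.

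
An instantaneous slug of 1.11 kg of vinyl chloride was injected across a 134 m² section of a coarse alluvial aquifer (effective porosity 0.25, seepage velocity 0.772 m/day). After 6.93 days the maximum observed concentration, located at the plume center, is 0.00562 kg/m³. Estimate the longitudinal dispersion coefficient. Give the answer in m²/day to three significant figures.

At the plume center C_max = M/(n_e·A·√(4πDt)), so D = M²/(4πt·(n_e·A·C_max)²).
n_e·A·C_max = 0.25 × 134 × 0.00562 = 0.1883 kg/m.
D = 1.11²/(4π × 6.93 × 0.1883²) = 0.399 m²/day.

0.399 m²/day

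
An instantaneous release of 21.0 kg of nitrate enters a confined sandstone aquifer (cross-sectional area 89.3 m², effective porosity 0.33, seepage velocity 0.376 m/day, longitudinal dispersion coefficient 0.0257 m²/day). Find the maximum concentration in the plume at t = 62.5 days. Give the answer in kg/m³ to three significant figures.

The peak of an instantaneous 1D plume sits at x = vt; there the Gaussian factor is 1 and C_max = M/(n_e·A·√(4πDt)), where n_e·A is the pore area the mass is dissolved in.
√(4πDt) = √(4π × 0.0257 × 62.5) = 4.493 m, so C_max = 21.0/(0.33 × 89.3 × 4.493) = 0.159 kg/m³.

0.159 kg/m³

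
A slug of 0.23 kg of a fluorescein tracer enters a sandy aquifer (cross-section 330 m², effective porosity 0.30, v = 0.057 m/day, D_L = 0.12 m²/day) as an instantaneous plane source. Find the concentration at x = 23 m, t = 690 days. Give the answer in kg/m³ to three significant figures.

For an instantaneous plane source, C(x,t) = M/(n_e·A·√(4πDt)) · exp(−(x−vt)²/(4Dt)), with n_e·A the pore (flow) area.
Plume center vt = 0.057 × 690 = 39.33 m, so the well at 23 m is 16.33 m upgradient of the peak.
√(4πDt) = 32.26 m, giving peak height M/(n_e·A·√(4πDt)) = 0.23/(0.30 × 330 × 32.26) = 7.202e-05 kg/m³.
(x−vt)²/(4Dt) = (-16.33)²/(4 × 0.12 × 690) = 0.8052; exp(−0.8052) = 0.4470.
C = 7.202e-05 × 0.4470 = 3.22e-05 kg/m³.

3.22e-05 kg/m³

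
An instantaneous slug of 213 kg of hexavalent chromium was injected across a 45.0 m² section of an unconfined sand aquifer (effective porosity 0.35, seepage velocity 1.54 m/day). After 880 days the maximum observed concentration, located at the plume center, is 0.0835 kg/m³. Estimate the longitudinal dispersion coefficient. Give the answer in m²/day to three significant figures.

At the plume center C_max = M/(n_e·A·√(4πDt)), so D = M²/(4πt·(n_e·A·C_max)²).
n_e·A·C_max = 0.35 × 45.0 × 0.0835 = 1.315 kg/m.
D = 213²/(4π × 880 × 1.315²) = 2.37 m²/day.

2.37 m²/day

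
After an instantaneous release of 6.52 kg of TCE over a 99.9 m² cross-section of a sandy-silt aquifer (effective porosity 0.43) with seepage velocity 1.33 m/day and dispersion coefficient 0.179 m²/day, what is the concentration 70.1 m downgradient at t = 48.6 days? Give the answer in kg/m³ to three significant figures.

0.00616 kg/m³

For an instantaneous plane source, C(x,t) = M/(n_e·A·√(4πDt)) · exp(−(x−vt)²/(4Dt)), with n_e·A the pore (flow) area.
Plume center vt = 1.33 × 48.6 = 64.638 m, so the well at 70.1 m is 5.462 m downgradient of the peak.
√(4πDt) = 10.46 m, giving peak height M/(n_e·A·√(4πDt)) = 6.52/(0.43 × 99.9 × 10.46) = 0.01451 kg/m³.
(x−vt)²/(4Dt) = (5.462)²/(4 × 0.179 × 48.6) = 0.8573; exp(−0.8573) = 0.4243.
C = 0.01451 × 0.4243 = 0.00616 kg/m³.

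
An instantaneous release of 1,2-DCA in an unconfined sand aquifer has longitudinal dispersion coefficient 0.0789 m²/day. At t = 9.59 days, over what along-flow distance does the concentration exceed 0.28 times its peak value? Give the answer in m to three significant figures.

3.93 m

The plume is Gaussian with σ = √(2Dt) = √(2 × 0.0789 × 9.59) = 1.230 m.
C/C_peak = exp(−Δx²/(2σ²)) = 0.28 ⇒ Δx = σ·√(−2 ln 0.28) = 1.230 × 1.596 = 1.963 m.
Width = 2Δx = 3.93 m.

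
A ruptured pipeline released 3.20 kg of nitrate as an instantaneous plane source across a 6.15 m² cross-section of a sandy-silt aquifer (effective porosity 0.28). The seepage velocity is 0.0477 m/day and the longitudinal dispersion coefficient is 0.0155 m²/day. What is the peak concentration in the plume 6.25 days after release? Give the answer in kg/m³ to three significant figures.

The peak of an instantaneous 1D plume sits at x = vt; there the Gaussian factor is 1 and C_max = M/(n_e·A·√(4πDt)), where n_e·A is the pore area the mass is dissolved in.
√(4πDt) = √(4π × 0.0155 × 6.25) = 1.103 m, so C_max = 3.20/(0.28 × 6.15 × 1.103) = 1.68 kg/m³.

1.68 kg/m³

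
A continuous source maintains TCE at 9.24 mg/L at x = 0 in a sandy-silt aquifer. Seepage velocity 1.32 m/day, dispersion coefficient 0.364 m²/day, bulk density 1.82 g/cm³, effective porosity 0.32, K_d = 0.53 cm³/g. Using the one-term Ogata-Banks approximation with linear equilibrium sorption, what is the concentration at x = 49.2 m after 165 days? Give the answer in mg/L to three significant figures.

Retardation factor R = 1 + ρ_b·K_d/n = 1 + 1.82 × 0.53/0.32 = 4.014.
Sorption retards both mechanisms: v_R = v/R = 0.3288 m/day, D_R = D/R = 0.09068 m²/day.
v_R·t = 0.3288 × 165 = 54.252 m; 2√(D_R t) = 7.736 m; argument = (49.2 − 54.252)/7.736 = -0.6531.
C = C₀ × ½·erfc(-0.6531) = 9.24 × 0.8222 = 7.60 mg/L.

7.60 mg/L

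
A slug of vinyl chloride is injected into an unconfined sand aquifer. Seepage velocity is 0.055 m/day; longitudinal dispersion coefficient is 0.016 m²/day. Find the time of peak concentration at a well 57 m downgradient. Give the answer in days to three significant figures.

For the 1D instantaneous-source solution, setting ∂C/∂t = 0 at fixed x gives v²t² + 2Dt − x² = 0, so t = (√(D² + v²x²) − D)/v².
√(D² + v²x²) = √(0.016² + 0.055² × 57²) = 3.135; v² = 0.003025.
t = (3.135 − 0.016)/0.003025 = 1030 days (vs. the pure-advection estimate x/v = 1040 d).

1030 days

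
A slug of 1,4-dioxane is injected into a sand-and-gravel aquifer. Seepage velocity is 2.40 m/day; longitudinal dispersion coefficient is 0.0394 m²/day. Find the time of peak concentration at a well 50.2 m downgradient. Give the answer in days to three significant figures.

20.9 days

For the 1D instantaneous-source solution, setting ∂C/∂t = 0 at fixed x gives v²t² + 2Dt − x² = 0, so t = (√(D² + v²x²) − D)/v².
√(D² + v²x²) = √(0.0394² + 2.40² × 50.2²) = 120.5; v² = 5.76.
t = (120.5 − 0.0394)/5.76 = 20.9 days (vs. the pure-advection estimate x/v = 20.9 d).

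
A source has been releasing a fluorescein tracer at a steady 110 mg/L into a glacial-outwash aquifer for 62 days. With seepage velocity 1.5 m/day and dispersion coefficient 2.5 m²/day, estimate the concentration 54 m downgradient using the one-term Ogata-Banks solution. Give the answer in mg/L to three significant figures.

109 mg/L

For a continuous step input, C/C₀ ≈ ½·erfc((x−vt)/(2√(Dt))).
vt = 1.5 × 62 = 93 m and 2√(Dt) = 2√(2.5 × 62) = 24.90 m.
Argument (x−vt)/(2√(Dt)) = (54 − 93)/24.90 = -1.566; ½·erfc(-1.566) = 0.9866.
C = 110 × 0.9866 = 109 mg/L.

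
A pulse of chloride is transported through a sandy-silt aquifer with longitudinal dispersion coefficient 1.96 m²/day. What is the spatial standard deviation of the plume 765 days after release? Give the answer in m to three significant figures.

54.8 m

Dispersive spreading gives a Gaussian with σ² = 2Dt; advection only shifts the center.
σ = √(2 × 1.96 × 765) = 54.8 m.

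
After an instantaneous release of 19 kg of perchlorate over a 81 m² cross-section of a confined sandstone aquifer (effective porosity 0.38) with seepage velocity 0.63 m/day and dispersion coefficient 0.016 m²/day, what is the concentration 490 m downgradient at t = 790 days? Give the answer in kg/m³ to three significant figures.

0.0152 kg/m³

For an instantaneous plane source, C(x,t) = M/(n_e·A·√(4πDt)) · exp(−(x−vt)²/(4Dt)), with n_e·A the pore (flow) area.
Plume center vt = 0.63 × 790 = 497.7 m, so the well at 490 m is 7.7 m upgradient of the peak.
√(4πDt) = 12.60 m, giving peak height M/(n_e·A·√(4πDt)) = 19/(0.38 × 81 × 12.60) = 0.04899 kg/m³.
(x−vt)²/(4Dt) = (-7.7)²/(4 × 0.016 × 790) = 1.173; exp(−1.173) = 0.3094.
C = 0.04899 × 0.3094 = 0.0152 kg/m³.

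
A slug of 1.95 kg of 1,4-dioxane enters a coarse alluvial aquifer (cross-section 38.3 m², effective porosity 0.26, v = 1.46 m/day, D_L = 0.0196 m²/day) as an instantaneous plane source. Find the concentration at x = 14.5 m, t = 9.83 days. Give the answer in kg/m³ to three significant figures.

For an instantaneous plane source, C(x,t) = M/(n_e·A·√(4πDt)) · exp(−(x−vt)²/(4Dt)), with n_e·A the pore (flow) area.
Plume center vt = 1.46 × 9.83 = 14.3518 m, so the well at 14.5 m is 0.1482 m downgradient of the peak.
√(4πDt) = 1.556 m, giving peak height M/(n_e·A·√(4πDt)) = 1.95/(0.26 × 38.3 × 1.556) = 0.1258 kg/m³.
(x−vt)²/(4Dt) = (0.1482)²/(4 × 0.0196 × 9.83) = 0.02850; exp(−0.02850) = 0.9719.
C = 0.1258 × 0.9719 = 0.122 kg/m³.

0.122 kg/m³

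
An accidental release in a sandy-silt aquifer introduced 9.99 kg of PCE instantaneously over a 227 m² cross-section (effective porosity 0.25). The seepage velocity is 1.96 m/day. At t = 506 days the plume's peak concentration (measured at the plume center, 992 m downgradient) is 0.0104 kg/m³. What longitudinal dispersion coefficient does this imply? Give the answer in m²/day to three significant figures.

0.0451 m²/day

At the plume center C_max = M/(n_e·A·√(4πDt)), so D = M²/(4πt·(n_e·A·C_max)²).
n_e·A·C_max = 0.25 × 227 × 0.0104 = 0.5902 kg/m.
D = 9.99²/(4π × 506 × 0.5902²) = 0.0451 m²/day.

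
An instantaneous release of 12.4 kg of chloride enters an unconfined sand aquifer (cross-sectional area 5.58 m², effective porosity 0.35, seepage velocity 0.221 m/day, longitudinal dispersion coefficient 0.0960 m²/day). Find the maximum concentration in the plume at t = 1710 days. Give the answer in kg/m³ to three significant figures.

The peak of an instantaneous 1D plume sits at x = vt; there the Gaussian factor is 1 and C_max = M/(n_e·A·√(4πDt)), where n_e·A is the pore area the mass is dissolved in.
√(4πDt) = √(4π × 0.0960 × 1710) = 45.42 m, so C_max = 12.4/(0.35 × 5.58 × 45.42) = 0.140 kg/m³.

0.140 kg/m³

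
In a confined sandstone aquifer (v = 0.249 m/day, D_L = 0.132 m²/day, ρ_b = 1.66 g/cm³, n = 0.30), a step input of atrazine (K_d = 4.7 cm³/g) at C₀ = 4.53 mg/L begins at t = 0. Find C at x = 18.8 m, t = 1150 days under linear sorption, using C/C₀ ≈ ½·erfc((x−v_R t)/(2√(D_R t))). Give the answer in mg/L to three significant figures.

0.0328 mg/L

Retardation factor R = 1 + ρ_b·K_d/n = 1 + 1.66 × 4.7/0.30 = 27.01.
Sorption retards both mechanisms: v_R = v/R = 0.009219 m/day, D_R = D/R = 0.004887 m²/day.
v_R·t = 0.009219 × 1150 = 10.60185 m; 2√(D_R t) = 4.741 m; argument = (18.8 − 10.60185)/4.741 = 1.729.
C = C₀ × ½·erfc(1.729) = 4.53 × 0.007239 = 0.0328 mg/L.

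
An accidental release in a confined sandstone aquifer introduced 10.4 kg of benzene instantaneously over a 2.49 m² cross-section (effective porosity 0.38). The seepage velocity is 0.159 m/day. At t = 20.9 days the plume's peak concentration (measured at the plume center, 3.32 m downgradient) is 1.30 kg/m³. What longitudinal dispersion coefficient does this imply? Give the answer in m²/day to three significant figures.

0.272 m²/day

At the plume center C_max = M/(n_e·A·√(4πDt)), so D = M²/(4πt·(n_e·A·C_max)²).
n_e·A·C_max = 0.38 × 2.49 × 1.30 = 1.230 kg/m.
D = 10.4²/(4π × 20.9 × 1.230²) = 0.272 m²/day.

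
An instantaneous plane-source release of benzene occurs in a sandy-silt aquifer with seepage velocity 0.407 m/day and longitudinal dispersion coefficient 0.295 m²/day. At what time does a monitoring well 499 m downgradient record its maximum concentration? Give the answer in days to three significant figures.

For the 1D instantaneous-source solution, setting ∂C/∂t = 0 at fixed x gives v²t² + 2Dt − x² = 0, so t = (√(D² + v²x²) − D)/v².
√(D² + v²x²) = √(0.295² + 0.407² × 499²) = 203.1; v² = 0.165649.
t = (203.1 − 0.295)/0.165649 = 1220 days (vs. the pure-advection estimate x/v = 1230 d).

1220 days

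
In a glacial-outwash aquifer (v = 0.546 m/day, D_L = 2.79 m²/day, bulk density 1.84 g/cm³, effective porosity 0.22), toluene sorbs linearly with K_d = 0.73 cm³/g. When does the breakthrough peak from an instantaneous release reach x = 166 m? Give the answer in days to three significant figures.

Retardation factor R = 1 + ρ_b·K_d/n = 1 + 1.84 × 0.73/0.22 = 7.105.
Sorption retards both mechanisms: v_R = v/R = 0.07685 m/day, D_R = D/R = 0.3927 m²/day.
Peak time from v_R²t² + 2D_R t − x² = 0: t = (√(D_R² + v_R²x²) − D_R)/v_R².
√(D_R² + v_R²x²) = √(0.3927² + 0.07685² × 166²) = 12.76; v_R² = 0.005906.
t = (12.76 − 0.3927)/0.005906 = 2090 days.

2090 days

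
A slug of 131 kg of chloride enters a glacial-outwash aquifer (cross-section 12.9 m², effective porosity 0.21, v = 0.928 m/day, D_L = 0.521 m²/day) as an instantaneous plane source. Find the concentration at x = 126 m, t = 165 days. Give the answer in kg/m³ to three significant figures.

For an instantaneous plane source, C(x,t) = M/(n_e·A·√(4πDt)) · exp(−(x−vt)²/(4Dt)), with n_e·A the pore (flow) area.
Plume center vt = 0.928 × 165 = 153.12 m, so the well at 126 m is 27.12 m upgradient of the peak.
√(4πDt) = 32.87 m, giving peak height M/(n_e·A·√(4πDt)) = 131/(0.21 × 12.9 × 32.87) = 1.471 kg/m³.
(x−vt)²/(4Dt) = (-27.12)²/(4 × 0.521 × 165) = 2.139; exp(−2.139) = 0.1178.
C = 1.471 × 0.1178 = 0.173 kg/m³.

0.173 kg/m³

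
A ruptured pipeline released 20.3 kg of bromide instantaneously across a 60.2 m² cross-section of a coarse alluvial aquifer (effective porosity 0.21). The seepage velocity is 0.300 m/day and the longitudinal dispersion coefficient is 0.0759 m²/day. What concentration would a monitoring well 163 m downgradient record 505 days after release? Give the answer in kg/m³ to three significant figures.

For an instantaneous plane source, C(x,t) = M/(n_e·A·√(4πDt)) · exp(−(x−vt)²/(4Dt)), with n_e·A the pore (flow) area.
Plume center vt = 0.300 × 505 = 151.5 m, so the well at 163 m is 11.5 m downgradient of the peak.
√(4πDt) = 21.95 m, giving peak height M/(n_e·A·√(4πDt)) = 20.3/(0.21 × 60.2 × 21.95) = 0.07316 kg/m³.
(x−vt)²/(4Dt) = (11.5)²/(4 × 0.0759 × 505) = 0.8626; exp(−0.8626) = 0.4221.
C = 0.07316 × 0.4221 = 0.0309 kg/m³.

0.0309 kg/m³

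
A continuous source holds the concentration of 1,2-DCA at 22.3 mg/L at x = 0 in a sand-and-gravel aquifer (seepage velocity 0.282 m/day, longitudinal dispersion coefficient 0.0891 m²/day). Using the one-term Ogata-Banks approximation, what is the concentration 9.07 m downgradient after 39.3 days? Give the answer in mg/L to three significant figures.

For a continuous step input, C/C₀ ≈ ½·erfc((x−vt)/(2√(Dt))).
vt = 0.282 × 39.3 = 11.0826 m and 2√(Dt) = 2√(0.0891 × 39.3) = 3.743 m.
Argument (x−vt)/(2√(Dt)) = (9.07 − 11.0826)/3.743 = -0.5377; ½·erfc(-0.5377) = 0.7765.
C = 22.3 × 0.7765 = 17.3 mg/L.

17.3 mg/L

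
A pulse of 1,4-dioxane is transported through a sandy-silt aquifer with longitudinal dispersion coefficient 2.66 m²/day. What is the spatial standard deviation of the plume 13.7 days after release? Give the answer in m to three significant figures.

8.54 m

Dispersive spreading gives a Gaussian with σ² = 2Dt; advection only shifts the center.
σ = √(2 × 2.66 × 13.7) = 8.54 m.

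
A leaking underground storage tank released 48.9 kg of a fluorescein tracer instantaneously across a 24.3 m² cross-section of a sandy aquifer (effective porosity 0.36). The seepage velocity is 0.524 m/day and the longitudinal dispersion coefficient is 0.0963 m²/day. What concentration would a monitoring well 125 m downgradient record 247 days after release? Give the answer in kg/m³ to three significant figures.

For an instantaneous plane source, C(x,t) = M/(n_e·A·√(4πDt)) · exp(−(x−vt)²/(4Dt)), with n_e·A the pore (flow) area.
Plume center vt = 0.524 × 247 = 129.428 m, so the well at 125 m is 4.428 m upgradient of the peak.
√(4πDt) = 17.29 m, giving peak height M/(n_e·A·√(4πDt)) = 48.9/(0.36 × 24.3 × 17.29) = 0.3233 kg/m³.
(x−vt)²/(4Dt) = (-4.428)²/(4 × 0.0963 × 247) = 0.2061; exp(−0.2061) = 0.8138.
C = 0.3233 × 0.8138 = 0.263 kg/m³.

0.263 kg/m³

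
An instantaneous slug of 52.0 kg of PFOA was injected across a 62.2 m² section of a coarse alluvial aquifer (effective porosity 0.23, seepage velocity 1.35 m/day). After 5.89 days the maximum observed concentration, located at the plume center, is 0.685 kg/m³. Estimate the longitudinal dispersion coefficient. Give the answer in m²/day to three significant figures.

At the plume center C_max = M/(n_e·A·√(4πDt)), so D = M²/(4πt·(n_e·A·C_max)²).
n_e·A·C_max = 0.23 × 62.2 × 0.685 = 9.800 kg/m.
D = 52.0²/(4π × 5.89 × 9.800²) = 0.380 m²/day.

0.380 m²/day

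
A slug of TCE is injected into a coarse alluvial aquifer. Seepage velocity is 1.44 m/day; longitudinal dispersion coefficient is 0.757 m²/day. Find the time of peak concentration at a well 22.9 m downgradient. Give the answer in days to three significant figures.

For the 1D instantaneous-source solution, setting ∂C/∂t = 0 at fixed x gives v²t² + 2Dt − x² = 0, so t = (√(D² + v²x²) − D)/v².
√(D² + v²x²) = √(0.757² + 1.44² × 22.9²) = 32.98; v² = 2.0736.
t = (32.98 − 0.757)/2.0736 = 15.5 days (vs. the pure-advection estimate x/v = 15.9 d).

15.5 days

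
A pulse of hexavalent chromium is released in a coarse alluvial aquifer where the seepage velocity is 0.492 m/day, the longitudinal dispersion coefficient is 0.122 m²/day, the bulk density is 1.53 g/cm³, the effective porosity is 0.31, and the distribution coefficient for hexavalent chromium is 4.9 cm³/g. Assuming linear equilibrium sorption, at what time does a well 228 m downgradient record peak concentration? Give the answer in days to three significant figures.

Retardation factor R = 1 + ρ_b·K_d/n = 1 + 1.53 × 4.9/0.31 = 25.18.
Sorption retards both mechanisms: v_R = v/R = 0.01954 m/day, D_R = D/R = 0.004845 m²/day.
Peak time from v_R²t² + 2D_R t − x² = 0: t = (√(D_R² + v_R²x²) − D_R)/v_R².
√(D_R² + v_R²x²) = √(0.004845² + 0.01954² × 228²) = 4.455; v_R² = 0.0003818.
t = (4.455 − 0.004845)/0.0003818 = 11700 days.

11700 days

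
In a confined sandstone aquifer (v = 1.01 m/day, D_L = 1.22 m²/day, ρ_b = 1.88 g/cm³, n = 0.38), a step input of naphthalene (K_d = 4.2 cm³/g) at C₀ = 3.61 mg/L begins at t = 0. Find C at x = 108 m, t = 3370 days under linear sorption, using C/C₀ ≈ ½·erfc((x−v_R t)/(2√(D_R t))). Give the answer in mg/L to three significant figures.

3.59 mg/L

Retardation factor R = 1 + ρ_b·K_d/n = 1 + 1.88 × 4.2/0.38 = 21.78.
Sorption retards both mechanisms: v_R = v/R = 0.04637 m/day, D_R = D/R = 0.05601 m²/day.
v_R·t = 0.04637 × 3370 = 156.2669 m; 2√(D_R t) = 27.48 m; argument = (108 − 156.2669)/27.48 = -1.756.
C = C₀ × ½·erfc(-1.756) = 3.61 × 0.9935 = 3.59 mg/L.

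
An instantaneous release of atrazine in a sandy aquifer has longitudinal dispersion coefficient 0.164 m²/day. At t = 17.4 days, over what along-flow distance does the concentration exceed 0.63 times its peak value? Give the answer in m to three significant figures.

4.59 m

The plume is Gaussian with σ = √(2Dt) = √(2 × 0.164 × 17.4) = 2.389 m.
C/C_peak = exp(−Δx²/(2σ²)) = 0.63 ⇒ Δx = σ·√(−2 ln 0.63) = 2.389 × 0.9613 = 2.297 m.
Width = 2Δx = 4.59 m.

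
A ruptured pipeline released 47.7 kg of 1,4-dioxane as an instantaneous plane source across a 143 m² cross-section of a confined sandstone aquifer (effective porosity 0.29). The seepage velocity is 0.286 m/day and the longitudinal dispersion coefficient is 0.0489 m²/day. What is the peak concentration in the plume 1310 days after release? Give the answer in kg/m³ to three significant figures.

0.0405 kg/m³

The peak of an instantaneous 1D plume sits at x = vt; there the Gaussian factor is 1 and C_max = M/(n_e·A·√(4πDt)), where n_e·A is the pore area the mass is dissolved in.
√(4πDt) = √(4π × 0.0489 × 1310) = 28.37 m, so C_max = 47.7/(0.29 × 143 × 28.37) = 0.0405 kg/m³.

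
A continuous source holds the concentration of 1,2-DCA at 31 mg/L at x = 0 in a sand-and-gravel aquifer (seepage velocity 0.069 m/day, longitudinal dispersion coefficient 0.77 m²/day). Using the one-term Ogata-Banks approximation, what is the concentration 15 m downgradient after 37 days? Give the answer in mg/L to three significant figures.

For a continuous step input, C/C₀ ≈ ½·erfc((x−vt)/(2√(Dt))).
vt = 0.069 × 37 = 2.553 m and 2√(Dt) = 2√(0.77 × 37) = 10.68 m.
Argument (x−vt)/(2√(Dt)) = (15 − 2.553)/10.68 = 1.165; ½·erfc(1.165) = 0.04972.
C = 31 × 0.04972 = 1.54 mg/L.

1.54 mg/L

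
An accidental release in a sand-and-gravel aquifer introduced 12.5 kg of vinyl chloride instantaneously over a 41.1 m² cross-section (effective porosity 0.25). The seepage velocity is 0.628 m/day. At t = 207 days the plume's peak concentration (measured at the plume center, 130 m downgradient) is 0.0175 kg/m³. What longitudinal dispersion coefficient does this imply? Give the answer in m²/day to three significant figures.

At the plume center C_max = M/(n_e·A·√(4πDt)), so D = M²/(4πt·(n_e·A·C_max)²).
n_e·A·C_max = 0.25 × 41.1 × 0.0175 = 0.1798 kg/m.
D = 12.5²/(4π × 207 × 0.1798²) = 1.86 m²/day.

1.86 m²/day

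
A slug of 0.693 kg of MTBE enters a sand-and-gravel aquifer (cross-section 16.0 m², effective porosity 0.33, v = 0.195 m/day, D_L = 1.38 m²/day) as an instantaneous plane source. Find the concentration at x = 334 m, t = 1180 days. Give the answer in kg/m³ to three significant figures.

For an instantaneous plane source, C(x,t) = M/(n_e·A·√(4πDt)) · exp(−(x−vt)²/(4Dt)), with n_e·A the pore (flow) area.
Plume center vt = 0.195 × 1180 = 230.1 m, so the well at 334 m is 103.9 m downgradient of the peak.
√(4πDt) = 143.0 m, giving peak height M/(n_e·A·√(4πDt)) = 0.693/(0.33 × 16.0 × 143.0) = 0.0009178 kg/m³.
(x−vt)²/(4Dt) = (103.9)²/(4 × 1.38 × 1180) = 1.657; exp(−1.657) = 0.1907.
C = 0.0009178 × 0.1907 = 0.000175 kg/m³.

0.000175 kg/m³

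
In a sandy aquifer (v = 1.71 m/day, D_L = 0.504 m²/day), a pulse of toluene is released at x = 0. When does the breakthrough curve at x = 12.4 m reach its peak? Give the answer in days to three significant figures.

For the 1D instantaneous-source solution, setting ∂C/∂t = 0 at fixed x gives v²t² + 2Dt − x² = 0, so t = (√(D² + v²x²) − D)/v².
√(D² + v²x²) = √(0.504² + 1.71² × 12.4²) = 21.21; v² = 2.9241.
t = (21.21 − 0.504)/2.9241 = 7.08 days (vs. the pure-advection estimate x/v = 7.25 d).

7.08 days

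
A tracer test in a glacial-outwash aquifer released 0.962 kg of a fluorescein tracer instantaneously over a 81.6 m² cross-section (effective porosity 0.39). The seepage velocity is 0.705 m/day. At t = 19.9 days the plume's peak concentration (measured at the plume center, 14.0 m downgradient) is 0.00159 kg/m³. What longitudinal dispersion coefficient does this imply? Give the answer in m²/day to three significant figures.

At the plume center C_max = M/(n_e·A·√(4πDt)), so D = M²/(4πt·(n_e·A·C_max)²).
n_e·A·C_max = 0.39 × 81.6 × 0.00159 = 0.05060 kg/m.
D = 0.962²/(4π × 19.9 × 0.05060²) = 1.45 m²/day.

1.45 m²/day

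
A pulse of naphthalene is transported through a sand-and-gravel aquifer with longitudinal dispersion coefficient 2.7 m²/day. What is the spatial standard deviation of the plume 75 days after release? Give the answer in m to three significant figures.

Dispersive spreading gives a Gaussian with σ² = 2Dt; advection only shifts the center.
σ = √(2 × 2.7 × 75) = 20.1 m.

20.1 m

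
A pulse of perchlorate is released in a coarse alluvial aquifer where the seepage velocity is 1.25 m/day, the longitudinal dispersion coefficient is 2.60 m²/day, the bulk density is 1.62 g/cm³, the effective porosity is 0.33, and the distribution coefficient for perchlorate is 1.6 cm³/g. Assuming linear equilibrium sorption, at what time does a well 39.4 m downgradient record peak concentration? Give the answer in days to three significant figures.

Retardation factor R = 1 + ρ_b·K_d/n = 1 + 1.62 × 1.6/0.33 = 8.855.
Sorption retards both mechanisms: v_R = v/R = 0.1412 m/day, D_R = D/R = 0.2936 m²/day.
Peak time from v_R²t² + 2D_R t − x² = 0: t = (√(D_R² + v_R²x²) − D_R)/v_R².
√(D_R² + v_R²x²) = √(0.2936² + 0.1412² × 39.4²) = 5.571; v_R² = 0.01994.
t = (5.571 − 0.2936)/0.01994 = 265 days.

265 days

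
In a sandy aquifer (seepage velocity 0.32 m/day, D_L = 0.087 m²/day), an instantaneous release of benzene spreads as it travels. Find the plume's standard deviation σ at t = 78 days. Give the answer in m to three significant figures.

Dispersive spreading gives a Gaussian with σ² = 2Dt; advection only shifts the center.
σ = √(2 × 0.087 × 78) = 3.68 m.

3.68 m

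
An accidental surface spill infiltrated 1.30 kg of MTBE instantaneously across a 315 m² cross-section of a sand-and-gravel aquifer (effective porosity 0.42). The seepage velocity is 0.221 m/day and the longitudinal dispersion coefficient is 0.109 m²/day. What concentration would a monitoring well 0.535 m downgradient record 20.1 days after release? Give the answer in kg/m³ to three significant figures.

0.000328 kg/m³

For an instantaneous plane source, C(x,t) = M/(n_e·A·√(4πDt)) · exp(−(x−vt)²/(4Dt)), with n_e·A the pore (flow) area.
Plume center vt = 0.221 × 20.1 = 4.4421 m, so the well at 0.535 m is 3.9071 m upgradient of the peak.
√(4πDt) = 5.247 m, giving peak height M/(n_e·A·√(4πDt)) = 1.30/(0.42 × 315 × 5.247) = 0.001873 kg/m³.
(x−vt)²/(4Dt) = (-3.9071)²/(4 × 0.109 × 20.1) = 1.742; exp(−1.742) = 0.1752.
C = 0.001873 × 0.1752 = 0.000328 kg/m³.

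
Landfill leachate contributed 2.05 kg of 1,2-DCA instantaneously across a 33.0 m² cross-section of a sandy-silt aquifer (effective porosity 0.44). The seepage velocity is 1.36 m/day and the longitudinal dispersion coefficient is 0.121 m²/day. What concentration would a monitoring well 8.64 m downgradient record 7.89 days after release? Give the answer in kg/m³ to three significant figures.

0.0130 kg/m³

For an instantaneous plane source, C(x,t) = M/(n_e·A·√(4πDt)) · exp(−(x−vt)²/(4Dt)), with n_e·A the pore (flow) area.
Plume center vt = 1.36 × 7.89 = 10.7304 m, so the well at 8.64 m is 2.0904 m upgradient of the peak.
√(4πDt) = 3.464 m, giving peak height M/(n_e·A·√(4πDt)) = 2.05/(0.44 × 33.0 × 3.464) = 0.04076 kg/m³.
(x−vt)²/(4Dt) = (-2.0904)²/(4 × 0.121 × 7.89) = 1.144; exp(−1.144) = 0.3185.
C = 0.04076 × 0.3185 = 0.0130 kg/m³.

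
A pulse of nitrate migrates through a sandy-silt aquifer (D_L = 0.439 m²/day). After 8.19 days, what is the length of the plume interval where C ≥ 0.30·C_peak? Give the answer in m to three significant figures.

8.32 m

The plume is Gaussian with σ = √(2Dt) = √(2 × 0.439 × 8.19) = 2.682 m.
C/C_peak = exp(−Δx²/(2σ²)) = 0.30 ⇒ Δx = σ·√(−2 ln 0.30) = 2.682 × 1.552 = 4.162 m.
Width = 2Δx = 8.32 m.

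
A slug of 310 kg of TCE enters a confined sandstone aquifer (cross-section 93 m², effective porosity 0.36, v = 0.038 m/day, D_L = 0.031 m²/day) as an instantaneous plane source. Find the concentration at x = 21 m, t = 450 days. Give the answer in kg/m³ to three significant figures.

For an instantaneous plane source, C(x,t) = M/(n_e·A·√(4πDt)) · exp(−(x−vt)²/(4Dt)), with n_e·A the pore (flow) area.
Plume center vt = 0.038 × 450 = 17.1 m, so the well at 21 m is 3.9 m downgradient of the peak.
√(4πDt) = 13.24 m, giving peak height M/(n_e·A·√(4πDt)) = 310/(0.36 × 93 × 13.24) = 0.6993 kg/m³.
(x−vt)²/(4Dt) = (3.9)²/(4 × 0.031 × 450) = 0.2726; exp(−0.2726) = 0.7614.
C = 0.6993 × 0.7614 = 0.532 kg/m³.

0.532 kg/m³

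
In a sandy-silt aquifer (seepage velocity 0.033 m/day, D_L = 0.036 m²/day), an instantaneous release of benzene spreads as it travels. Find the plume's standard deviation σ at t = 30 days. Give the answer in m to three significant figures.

Dispersive spreading gives a Gaussian with σ² = 2Dt; advection only shifts the center.
σ = √(2 × 0.036 × 30) = 1.47 m.

1.47 m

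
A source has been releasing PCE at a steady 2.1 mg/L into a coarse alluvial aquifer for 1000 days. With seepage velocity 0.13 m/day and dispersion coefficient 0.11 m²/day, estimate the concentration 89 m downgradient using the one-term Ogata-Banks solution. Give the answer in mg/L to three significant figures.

2.09 mg/L

For a continuous step input, C/C₀ ≈ ½·erfc((x−vt)/(2√(Dt))).
vt = 0.13 × 1000 = 130 m and 2√(Dt) = 2√(0.11 × 1000) = 20.98 m.
Argument (x−vt)/(2√(Dt)) = (89 − 130)/20.98 = -1.954; ½·erfc(-1.954) = 0.9971.
C = 2.1 × 0.9971 = 2.09 mg/L.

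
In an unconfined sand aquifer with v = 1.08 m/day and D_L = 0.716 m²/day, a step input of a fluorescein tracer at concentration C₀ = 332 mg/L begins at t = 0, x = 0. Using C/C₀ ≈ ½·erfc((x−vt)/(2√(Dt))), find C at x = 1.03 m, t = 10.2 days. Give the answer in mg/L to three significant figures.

For a continuous step input, C/C₀ ≈ ½·erfc((x−vt)/(2√(Dt))).
vt = 1.08 × 10.2 = 11.016 m and 2√(Dt) = 2√(0.716 × 10.2) = 5.405 m.
Argument (x−vt)/(2√(Dt)) = (1.03 − 11.016)/5.405 = -1.848; ½·erfc(-1.848) = 0.9955.
C = 332 × 0.9955 = 331 mg/L.

331 mg/L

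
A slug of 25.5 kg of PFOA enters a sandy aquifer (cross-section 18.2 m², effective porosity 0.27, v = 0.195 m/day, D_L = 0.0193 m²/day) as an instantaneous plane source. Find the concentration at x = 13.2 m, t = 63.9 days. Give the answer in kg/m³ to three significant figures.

1.18 kg/m³

For an instantaneous plane source, C(x,t) = M/(n_e·A·√(4πDt)) · exp(−(x−vt)²/(4Dt)), with n_e·A the pore (flow) area.
Plume center vt = 0.195 × 63.9 = 12.4605 m, so the well at 13.2 m is 0.7395 m downgradient of the peak.
√(4πDt) = 3.937 m, giving peak height M/(n_e·A·√(4πDt)) = 25.5/(0.27 × 18.2 × 3.937) = 1.318 kg/m³.
(x−vt)²/(4Dt) = (0.7395)²/(4 × 0.0193 × 63.9) = 0.1109; exp(−0.1109) = 0.8950.
C = 1.318 × 0.8950 = 1.18 kg/m³.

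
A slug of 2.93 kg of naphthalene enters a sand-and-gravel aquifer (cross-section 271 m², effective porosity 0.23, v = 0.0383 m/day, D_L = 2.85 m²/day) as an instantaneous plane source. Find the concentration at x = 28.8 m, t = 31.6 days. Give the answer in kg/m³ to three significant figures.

For an instantaneous plane source, C(x,t) = M/(n_e·A·√(4πDt)) · exp(−(x−vt)²/(4Dt)), with n_e·A the pore (flow) area.
Plume center vt = 0.0383 × 31.6 = 1.21028 m, so the well at 28.8 m is 27.58972 m downgradient of the peak.
√(4πDt) = 33.64 m, giving peak height M/(n_e·A·√(4πDt)) = 2.93/(0.23 × 271 × 33.64) = 0.001397 kg/m³.
(x−vt)²/(4Dt) = (27.58972)²/(4 × 2.85 × 31.6) = 2.113; exp(−2.113) = 0.1209.
C = 0.001397 × 0.1209 = 0.000169 kg/m³.

0.000169 kg/m³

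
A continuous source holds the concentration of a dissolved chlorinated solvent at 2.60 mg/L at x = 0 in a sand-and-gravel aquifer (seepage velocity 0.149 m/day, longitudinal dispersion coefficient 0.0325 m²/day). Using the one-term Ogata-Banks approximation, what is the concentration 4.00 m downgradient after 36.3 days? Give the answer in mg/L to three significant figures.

For a continuous step input, C/C₀ ≈ ½·erfc((x−vt)/(2√(Dt))).
vt = 0.149 × 36.3 = 5.4087 m and 2√(Dt) = 2√(0.0325 × 36.3) = 2.172 m.
Argument (x−vt)/(2√(Dt)) = (4.00 − 5.4087)/2.172 = -0.6486; ½·erfc(-0.6486) = 0.8205.
C = 2.60 × 0.8205 = 2.13 mg/L.

2.13 mg/L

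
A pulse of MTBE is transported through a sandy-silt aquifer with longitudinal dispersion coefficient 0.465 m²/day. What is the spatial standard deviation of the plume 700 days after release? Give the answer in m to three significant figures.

25.5 m

Dispersive spreading gives a Gaussian with σ² = 2Dt; advection only shifts the center.
σ = √(2 × 0.465 × 700) = 25.5 m.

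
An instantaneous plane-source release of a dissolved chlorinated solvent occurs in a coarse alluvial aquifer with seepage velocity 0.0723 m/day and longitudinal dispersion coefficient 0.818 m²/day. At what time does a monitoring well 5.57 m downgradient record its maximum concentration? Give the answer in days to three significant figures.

For the 1D instantaneous-source solution, setting ∂C/∂t = 0 at fixed x gives v²t² + 2Dt − x² = 0, so t = (√(D² + v²x²) − D)/v².
√(D² + v²x²) = √(0.818² + 0.0723² × 5.57²) = 0.9118; v² = 0.00522729.
t = (0.9118 − 0.818)/0.00522729 = 17.9 days (vs. the pure-advection estimate x/v = 77.0 d).

17.9 days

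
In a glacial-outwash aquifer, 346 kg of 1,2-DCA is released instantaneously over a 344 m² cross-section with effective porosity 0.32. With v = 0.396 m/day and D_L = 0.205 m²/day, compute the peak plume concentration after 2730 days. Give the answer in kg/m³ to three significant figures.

0.0375 kg/m³

The peak of an instantaneous 1D plume sits at x = vt; there the Gaussian factor is 1 and C_max = M/(n_e·A·√(4πDt)), where n_e·A is the pore area the mass is dissolved in.
√(4πDt) = √(4π × 0.205 × 2730) = 83.86 m, so C_max = 346/(0.32 × 344 × 83.86) = 0.0375 kg/m³.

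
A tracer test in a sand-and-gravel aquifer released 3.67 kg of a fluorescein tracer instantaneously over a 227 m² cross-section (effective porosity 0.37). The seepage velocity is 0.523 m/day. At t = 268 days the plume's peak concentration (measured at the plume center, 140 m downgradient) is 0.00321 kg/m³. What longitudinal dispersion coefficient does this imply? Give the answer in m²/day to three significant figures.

At the plume center C_max = M/(n_e·A·√(4πDt)), so D = M²/(4πt·(n_e·A·C_max)²).
n_e·A·C_max = 0.37 × 227 × 0.00321 = 0.2696 kg/m.
D = 3.67²/(4π × 268 × 0.2696²) = 0.0550 m²/day.

0.0550 m²/day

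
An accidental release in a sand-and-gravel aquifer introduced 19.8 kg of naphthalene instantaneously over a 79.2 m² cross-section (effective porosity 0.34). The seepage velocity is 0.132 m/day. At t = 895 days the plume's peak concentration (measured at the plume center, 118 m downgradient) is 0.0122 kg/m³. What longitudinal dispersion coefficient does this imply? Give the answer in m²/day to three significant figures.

At the plume center C_max = M/(n_e·A·√(4πDt)), so D = M²/(4πt·(n_e·A·C_max)²).
n_e·A·C_max = 0.34 × 79.2 × 0.0122 = 0.3285 kg/m.
D = 19.8²/(4π × 895 × 0.3285²) = 0.323 m²/day.

0.323 m²/day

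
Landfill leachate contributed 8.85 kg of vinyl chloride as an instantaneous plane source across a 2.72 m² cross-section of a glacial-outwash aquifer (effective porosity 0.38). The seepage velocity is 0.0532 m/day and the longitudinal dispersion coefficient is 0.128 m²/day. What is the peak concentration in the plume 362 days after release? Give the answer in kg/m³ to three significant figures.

0.355 kg/m³

The peak of an instantaneous 1D plume sits at x = vt; there the Gaussian factor is 1 and C_max = M/(n_e·A·√(4πDt)), where n_e·A is the pore area the mass is dissolved in.
√(4πDt) = √(4π × 0.128 × 362) = 24.13 m, so C_max = 8.85/(0.38 × 2.72 × 24.13) = 0.355 kg/m³.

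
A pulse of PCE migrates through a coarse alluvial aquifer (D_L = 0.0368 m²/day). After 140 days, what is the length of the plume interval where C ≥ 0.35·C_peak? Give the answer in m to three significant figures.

The plume is Gaussian with σ = √(2Dt) = √(2 × 0.0368 × 140) = 3.210 m.
C/C_peak = exp(−Δx²/(2σ²)) = 0.35 ⇒ Δx = σ·√(−2 ln 0.35) = 3.210 × 1.449 = 4.651 m.
Width = 2Δx = 9.30 m.

9.30 m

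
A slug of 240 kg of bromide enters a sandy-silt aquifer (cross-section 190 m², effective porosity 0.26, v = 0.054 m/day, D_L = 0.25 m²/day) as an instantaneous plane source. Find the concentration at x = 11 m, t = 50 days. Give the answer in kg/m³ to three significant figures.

0.0977 kg/m³

For an instantaneous plane source, C(x,t) = M/(n_e·A·√(4πDt)) · exp(−(x−vt)²/(4Dt)), with n_e·A the pore (flow) area.
Plume center vt = 0.054 × 50 = 2.7 m, so the well at 11 m is 8.3 m downgradient of the peak.
√(4πDt) = 12.53 m, giving peak height M/(n_e·A·√(4πDt)) = 240/(0.26 × 190 × 12.53) = 0.3877 kg/m³.
(x−vt)²/(4Dt) = (8.3)²/(4 × 0.25 × 50) = 1.378; exp(−1.378) = 0.2521.
C = 0.3877 × 0.2521 = 0.0977 kg/m³.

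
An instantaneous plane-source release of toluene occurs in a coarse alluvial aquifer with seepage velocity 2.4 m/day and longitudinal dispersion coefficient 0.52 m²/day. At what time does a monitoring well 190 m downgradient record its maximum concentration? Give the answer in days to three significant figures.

79.1 days

For the 1D instantaneous-source solution, setting ∂C/∂t = 0 at fixed x gives v²t² + 2Dt − x² = 0, so t = (√(D² + v²x²) − D)/v².
√(D² + v²x²) = √(0.52² + 2.4² × 190²) = 456.0; v² = 5.76.
t = (456.0 − 0.52)/5.76 = 79.1 days (vs. the pure-advection estimate x/v = 79.2 d).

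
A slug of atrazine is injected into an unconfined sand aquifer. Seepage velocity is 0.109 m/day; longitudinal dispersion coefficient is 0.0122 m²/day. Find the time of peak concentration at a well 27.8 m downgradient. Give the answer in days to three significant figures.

254 days

For the 1D instantaneous-source solution, setting ∂C/∂t = 0 at fixed x gives v²t² + 2Dt − x² = 0, so t = (√(D² + v²x²) − D)/v².
√(D² + v²x²) = √(0.0122² + 0.109² × 27.8²) = 3.030; v² = 0.011881.
t = (3.030 − 0.0122)/0.011881 = 254 days (vs. the pure-advection estimate x/v = 255 d).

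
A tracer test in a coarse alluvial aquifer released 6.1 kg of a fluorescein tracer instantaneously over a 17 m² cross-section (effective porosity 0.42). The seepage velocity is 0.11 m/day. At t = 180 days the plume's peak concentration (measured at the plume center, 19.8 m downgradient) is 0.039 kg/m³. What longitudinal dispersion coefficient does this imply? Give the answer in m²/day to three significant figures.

0.212 m²/day

At the plume center C_max = M/(n_e·A·√(4πDt)), so D = M²/(4πt·(n_e·A·C_max)²).
n_e·A·C_max = 0.42 × 17 × 0.039 = 0.2785 kg/m.
D = 6.1²/(4π × 180 × 0.2785²) = 0.212 m²/day.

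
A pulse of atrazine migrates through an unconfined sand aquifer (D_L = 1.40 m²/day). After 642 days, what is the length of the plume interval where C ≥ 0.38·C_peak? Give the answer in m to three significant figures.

The plume is Gaussian with σ = √(2Dt) = √(2 × 1.40 × 642) = 42.40 m.
C/C_peak = exp(−Δx²/(2σ²)) = 0.38 ⇒ Δx = σ·√(−2 ln 0.38) = 42.40 × 1.391 = 58.98 m.
Width = 2Δx = 118 m.

118 m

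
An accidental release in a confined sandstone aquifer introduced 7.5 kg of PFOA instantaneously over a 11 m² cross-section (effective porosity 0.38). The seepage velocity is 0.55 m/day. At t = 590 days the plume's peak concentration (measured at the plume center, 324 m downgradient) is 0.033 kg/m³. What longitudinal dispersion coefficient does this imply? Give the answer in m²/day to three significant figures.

At the plume center C_max = M/(n_e·A·√(4πDt)), so D = M²/(4πt·(n_e·A·C_max)²).
n_e·A·C_max = 0.38 × 11 × 0.033 = 0.1379 kg/m.
D = 7.5²/(4π × 590 × 0.1379²) = 0.399 m²/day.

0.399 m²/day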